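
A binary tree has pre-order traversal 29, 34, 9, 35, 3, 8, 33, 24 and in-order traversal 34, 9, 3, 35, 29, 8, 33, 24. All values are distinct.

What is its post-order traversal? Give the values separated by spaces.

3 35 9 34 24 33 8 29

The first element of pre-order is the root; it splits in-order into left and right subtrees.
Root 29: left subtree has 4 nodes {34, 9, 3, 35}, right has 3 {8, 33, 24}.
  Root 34: left subtree has 0 nodes { }, right has 3 {9, 3, 35}.
    Root 9: left subtree has 0 nodes { }, right has 2 {3, 35}.
      Root 35: left subtree has 1 node {3}, right has 0 { }.
  Root 8: left subtree has 0 nodes { }, right has 2 {33, 24}.
    Root 33: left subtree has 0 nodes { }, right has 1 {24}.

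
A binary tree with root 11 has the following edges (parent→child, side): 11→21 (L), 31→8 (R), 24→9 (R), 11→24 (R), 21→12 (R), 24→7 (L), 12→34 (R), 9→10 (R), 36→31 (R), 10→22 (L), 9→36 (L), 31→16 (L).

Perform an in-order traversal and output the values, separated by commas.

21, 12, 34, 11, 7, 24, 36, 16, 31, 8, 9, 22, 10

In-order visits the left subtree, then the node, then the right subtree.
At 11: go left to 21.
  At 21: no left child.
  Visit 21.
  At 21: go right to 12.
    At 12: no left child.
    Visit 12.
    At 12: go right to 34.
      34 is a leaf — visit 34.
Visit 11.
At 11: go right to 24.
  At 24: go left to 7.
    7 is a leaf — visit 7.
  Visit 24.
  At 24: go right to 9.
    At 9: go left to 36.
      At 36: no left child.
      Visit 36.
      At 36: go right to 31.
        At 31: go left to 16.
          16 is a leaf — visit 16.
        Visit 31.
        At 31: go right to 8.
          8 is a leaf — visit 8.
    Visit 9.
    At 9: go right to 10.
      At 10: go left to 22.
        22 is a leaf — visit 22.
      Visit 10.
      At 10: no right child.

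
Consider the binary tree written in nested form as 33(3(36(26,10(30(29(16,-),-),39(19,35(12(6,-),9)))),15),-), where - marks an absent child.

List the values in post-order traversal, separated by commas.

26, 16, 29, 30, 19, 6, 12, 9, 35, 39, 10, 36, 15, 3, 33

Post-order visits the left subtree, then the right subtree, then the node.
At 33: go left to 3.
  At 3: go left to 36.
    At 36: go left to 26.
      26 is a leaf — visit 26.
    At 36: go right to 10.
      At 10: go left to 30.
        At 30: go left to 29.
          At 29: go left to 16.
            16 is a leaf — visit 16.
          At 29: no right child.
          Visit 29.
        At 30: no right child.
        Visit 30.
      At 10: go right to 39.
        At 39: go left to 19.
          19 is a leaf — visit 19.
        At 39: go right to 35.
          At 35: go left to 12.
            At 12: go left to 6.
              6 is a leaf — visit 6.
            At 12: no right child.
            Visit 12.
          At 35: go right to 9.
            9 is a leaf — visit 9.
          Visit 35.
        Visit 39.
      Visit 10.
    Visit 36.
  At 3: go right to 15.
    15 is a leaf — visit 15.
  Visit 3.
At 33: no right child.
Visit 33.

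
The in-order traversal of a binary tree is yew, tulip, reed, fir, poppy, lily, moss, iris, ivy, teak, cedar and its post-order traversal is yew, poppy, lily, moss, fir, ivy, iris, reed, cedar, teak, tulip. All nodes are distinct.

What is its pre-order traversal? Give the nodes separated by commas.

The last element of post-order is the root; it splits in-order into left and right subtrees.
Root tulip: left subtree has 1 node {yew}, right has 9 {reed, fir, poppy, lily, moss, iris, ivy, teak, cedar}.
  Root teak: left subtree has 7 nodes {reed, fir, poppy, lily, moss, iris, ivy}, right has 1 {cedar}.
    Root reed: left subtree has 0 nodes { }, right has 6 {fir, poppy, lily, moss, iris, ivy}.
      Root iris: left subtree has 4 nodes {fir, poppy, lily, moss}, right has 1 {ivy}.
        Root fir: left subtree has 0 nodes { }, right has 3 {poppy, lily, moss}.
          Root moss: left subtree has 2 nodes {poppy, lily}, right has 0 { }.
            Root lily: left subtree has 1 node {poppy}, right has 0 { }.

tulip, yew, teak, reed, iris, fir, moss, lily, poppy, ivy, cedar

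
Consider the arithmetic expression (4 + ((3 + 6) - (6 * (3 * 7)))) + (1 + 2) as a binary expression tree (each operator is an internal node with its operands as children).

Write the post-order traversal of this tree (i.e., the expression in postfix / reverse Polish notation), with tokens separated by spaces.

Post-order on an expression tree gives postfix notation: for each operator, emit left operand, right operand, then the operator.

4 3 6 + 6 3 7 * * - + 1 2 + +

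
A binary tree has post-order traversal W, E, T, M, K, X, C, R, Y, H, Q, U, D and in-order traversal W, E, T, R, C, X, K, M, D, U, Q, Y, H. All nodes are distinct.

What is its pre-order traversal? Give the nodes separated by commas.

The last element of post-order is the root; it splits in-order into left and right subtrees.
Root D: left subtree has 8 nodes {W, E, T, R, C, X, K, M}, right has 4 {U, Q, Y, H}.
  Root R: left subtree has 3 nodes {W, E, T}, right has 4 {C, X, K, M}.
    Root T: left subtree has 2 nodes {W, E}, right has 0 { }.
      Root E: left subtree has 1 node {W}, right has 0 { }.
    Root C: left subtree has 0 nodes { }, right has 3 {X, K, M}.
      Root X: left subtree has 0 nodes { }, right has 2 {K, M}.
        Root K: left subtree has 0 nodes { }, right has 1 {M}.
  Root U: left subtree has 0 nodes { }, right has 3 {Q, Y, H}.
    Root Q: left subtree has 0 nodes { }, right has 2 {Y, H}.
      Root H: left subtree has 1 node {Y}, right has 0 { }.

D, R, T, E, W, C, X, K, M, U, Q, H, Y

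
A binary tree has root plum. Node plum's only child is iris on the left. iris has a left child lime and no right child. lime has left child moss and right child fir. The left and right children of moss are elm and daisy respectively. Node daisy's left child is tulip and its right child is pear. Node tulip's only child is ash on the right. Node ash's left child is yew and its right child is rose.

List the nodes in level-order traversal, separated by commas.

plum, iris, lime, moss, fir, elm, daisy, tulip, pear, ash, yew, rose

Level-order visits nodes level by level from the root, left to right within each level.
Level 0: plum
Level 1: iris
Level 2: lime
Level 3: moss, fir
Level 4: elm, daisy
Level 5: tulip, pear
Level 6: ash
Level 7: yew, rose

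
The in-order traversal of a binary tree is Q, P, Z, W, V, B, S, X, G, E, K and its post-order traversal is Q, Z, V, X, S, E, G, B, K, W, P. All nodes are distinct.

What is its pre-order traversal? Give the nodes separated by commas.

P, Q, W, Z, K, B, V, G, S, X, E

The last element of post-order is the root; it splits in-order into left and right subtrees.
Root P: left subtree has 1 node {Q}, right has 9 {Z, W, V, B, S, X, G, E, K}.
  Root W: left subtree has 1 node {Z}, right has 7 {V, B, S, X, G, E, K}.
    Root K: left subtree has 6 nodes {V, B, S, X, G, E}, right has 0 { }.
      Root B: left subtree has 1 node {V}, right has 4 {S, X, G, E}.
        Root G: left subtree has 2 nodes {S, X}, right has 1 {E}.
          Root S: left subtree has 0 nodes { }, right has 1 {X}.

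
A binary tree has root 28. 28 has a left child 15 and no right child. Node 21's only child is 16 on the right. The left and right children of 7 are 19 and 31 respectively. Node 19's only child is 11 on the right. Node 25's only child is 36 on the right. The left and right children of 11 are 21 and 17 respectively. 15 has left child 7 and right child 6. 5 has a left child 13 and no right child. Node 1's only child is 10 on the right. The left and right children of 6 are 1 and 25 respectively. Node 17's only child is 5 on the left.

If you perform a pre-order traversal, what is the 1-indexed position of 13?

10

Pre-order visits the node, then its left subtree, then its right subtree.
Visit 28.
At 28: go left to 15.
  Visit 15.
  At 15: go left to 7.
    Visit 7.
    At 7: go left to 19.
      Visit 19.
      At 19: no left child.
      At 19: go right to 11.
        Visit 11.
        At 11: go left to 21.
          Visit 21.
          At 21: no left child.
          At 21: go right to 16.
            16 is a leaf — visit 16.
        At 11: go right to 17.
          Visit 17.
          At 17: go left to 5.
            Visit 5.
            At 5: go left to 13.
              13 is a leaf — visit 13.
            At 5: no right child.
          At 17: no right child.
    At 7: go right to 31.
      31 is a leaf — visit 31.
  At 15: go right to 6.
    Visit 6.
    At 6: go left to 1.
      Visit 1.
      At 1: no left child.
      At 1: go right to 10.
        10 is a leaf — visit 10.
    At 6: go right to 25.
      Visit 25.
      At 25: no left child.
      At 25: go right to 36.
        36 is a leaf — visit 36.
At 28: no right child.
Full pre-order sequence: 28, 15, 7, 19, 11, 21, 16, 17, 5, 13, 31, 6, 1, 10, 25, 36.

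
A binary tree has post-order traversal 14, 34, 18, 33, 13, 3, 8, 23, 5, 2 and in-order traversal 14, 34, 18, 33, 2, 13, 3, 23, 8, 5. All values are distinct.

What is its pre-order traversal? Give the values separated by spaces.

2 33 18 34 14 5 23 3 13 8

The last element of post-order is the root; it splits in-order into left and right subtrees.
Root 2: left subtree has 4 nodes {14, 34, 18, 33}, right has 5 {13, 3, 23, 8, 5}.
  Root 33: left subtree has 3 nodes {14, 34, 18}, right has 0 { }.
    Root 18: left subtree has 2 nodes {14, 34}, right has 0 { }.
      Root 34: left subtree has 1 node {14}, right has 0 { }.
  Root 5: left subtree has 4 nodes {13, 3, 23, 8}, right has 0 { }.
    Root 23: left subtree has 2 nodes {13, 3}, right has 1 {8}.
      Root 3: left subtree has 1 node {13}, right has 0 { }.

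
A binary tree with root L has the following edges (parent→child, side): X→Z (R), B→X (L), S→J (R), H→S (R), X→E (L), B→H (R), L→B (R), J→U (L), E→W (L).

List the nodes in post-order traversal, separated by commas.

Post-order visits the left subtree, then the right subtree, then the node.
At L: no left child.
At L: go right to B.
  At B: go left to X.
    At X: go left to E.
      At E: go left to W.
        W is a leaf — visit W.
      At E: no right child.
      Visit E.
    At X: go right to Z.
      Z is a leaf — visit Z.
    Visit X.
  At B: go right to H.
    At H: no left child.
    At H: go right to S.
      At S: no left child.
      At S: go right to J.
        At J: go left to U.
          U is a leaf — visit U.
        At J: no right child.
        Visit J.
      Visit S.
    Visit H.
  Visit B.
Visit L.

W, E, Z, X, U, J, S, H, B, L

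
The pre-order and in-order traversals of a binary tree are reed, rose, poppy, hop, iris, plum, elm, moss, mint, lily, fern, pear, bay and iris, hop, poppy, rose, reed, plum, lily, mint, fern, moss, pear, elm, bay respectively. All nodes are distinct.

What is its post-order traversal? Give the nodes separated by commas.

iris, hop, poppy, rose, lily, fern, mint, pear, moss, bay, elm, plum, reed

The first element of pre-order is the root; it splits in-order into left and right subtrees.
Root reed: left subtree has 4 nodes {iris, hop, poppy, rose}, right has 8 {plum, lily, mint, fern, moss, pear, elm, bay}.
  Root rose: left subtree has 3 nodes {iris, hop, poppy}, right has 0 { }.
    Root poppy: left subtree has 2 nodes {iris, hop}, right has 0 { }.
      Root hop: left subtree has 1 node {iris}, right has 0 { }.
  Root plum: left subtree has 0 nodes { }, right has 7 {lily, mint, fern, moss, pear, elm, bay}.
    Root elm: left subtree has 5 nodes {lily, mint, fern, moss, pear}, right has 1 {bay}.
      Root moss: left subtree has 3 nodes {lily, mint, fern}, right has 1 {pear}.
        Root mint: left subtree has 1 node {lily}, right has 1 {fern}.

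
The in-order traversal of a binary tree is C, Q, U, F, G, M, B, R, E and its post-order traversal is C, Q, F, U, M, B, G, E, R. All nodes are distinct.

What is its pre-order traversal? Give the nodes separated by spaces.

The last element of post-order is the root; it splits in-order into left and right subtrees.
Root R: left subtree has 7 nodes {C, Q, U, F, G, M, B}, right has 1 {E}.
  Root G: left subtree has 4 nodes {C, Q, U, F}, right has 2 {M, B}.
    Root U: left subtree has 2 nodes {C, Q}, right has 1 {F}.
      Root Q: left subtree has 1 node {C}, right has 0 { }.
    Root B: left subtree has 1 node {M}, right has 0 { }.

R G U Q C F B M E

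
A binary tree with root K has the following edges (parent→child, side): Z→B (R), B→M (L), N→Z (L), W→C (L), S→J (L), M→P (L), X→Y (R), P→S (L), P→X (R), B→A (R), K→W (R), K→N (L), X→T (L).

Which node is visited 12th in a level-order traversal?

J

Level-order visits nodes level by level from the root, left to right within each level.
Level 0: K
Level 1: N, W
Level 2: Z, C
Level 3: B
Level 4: M, A
Level 5: P
Level 6: S, X
Level 7: J, T, Y
Full level-order sequence: K, N, W, Z, C, B, M, A, P, S, X, J, T, Y.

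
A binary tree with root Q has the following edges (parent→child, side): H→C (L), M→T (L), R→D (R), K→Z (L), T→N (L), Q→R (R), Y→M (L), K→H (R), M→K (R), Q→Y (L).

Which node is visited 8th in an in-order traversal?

In-order visits the left subtree, then the node, then the right subtree.
At Q: go left to Y.
  At Y: go left to M.
    At M: go left to T.
      At T: go left to N.
        N is a leaf — visit N.
      Visit T.
      At T: no right child.
    Visit M.
    At M: go right to K.
      At K: go left to Z.
        Z is a leaf — visit Z.
      Visit K.
      At K: go right to H.
        At H: go left to C.
          C is a leaf — visit C.
        Visit H.
        At H: no right child.
  Visit Y.
  At Y: no right child.
Visit Q.
At Q: go right to R.
  At R: no left child.
  Visit R.
  At R: go right to D.
    D is a leaf — visit D.
Full in-order sequence: N, T, M, Z, K, C, H, Y, Q, R, D.

Y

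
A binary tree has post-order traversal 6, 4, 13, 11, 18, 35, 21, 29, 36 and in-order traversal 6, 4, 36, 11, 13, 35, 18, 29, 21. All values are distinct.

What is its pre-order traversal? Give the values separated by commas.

The last element of post-order is the root; it splits in-order into left and right subtrees.
Root 36: left subtree has 2 nodes {6, 4}, right has 6 {11, 13, 35, 18, 29, 21}.
  Root 4: left subtree has 1 node {6}, right has 0 { }.
  Root 29: left subtree has 4 nodes {11, 13, 35, 18}, right has 1 {21}.
    Root 35: left subtree has 2 nodes {11, 13}, right has 1 {18}.
      Root 11: left subtree has 0 nodes { }, right has 1 {13}.

36, 4, 6, 29, 35, 11, 13, 18, 21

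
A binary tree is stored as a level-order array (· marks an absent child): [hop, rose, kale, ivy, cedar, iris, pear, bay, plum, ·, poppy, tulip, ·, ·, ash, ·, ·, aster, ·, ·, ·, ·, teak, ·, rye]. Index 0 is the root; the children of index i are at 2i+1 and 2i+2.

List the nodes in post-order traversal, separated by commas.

bay, aster, plum, ivy, teak, poppy, cedar, rose, rye, tulip, iris, ash, pear, kale, hop

Post-order visits the left subtree, then the right subtree, then the node.
At hop: go left to rose.
  At rose: go left to ivy.
    At ivy: go left to bay.
      bay is a leaf — visit bay.
    At ivy: go right to plum.
      At plum: go left to aster.
        aster is a leaf — visit aster.
      At plum: no right child.
      Visit plum.
    Visit ivy.
  At rose: go right to cedar.
    At cedar: no left child.
    At cedar: go right to poppy.
      At poppy: no left child.
      At poppy: go right to teak.
        teak is a leaf — visit teak.
      Visit poppy.
    Visit cedar.
  Visit rose.
At hop: go right to kale.
  At kale: go left to iris.
    At iris: go left to tulip.
      At tulip: no left child.
      At tulip: go right to rye.
        rye is a leaf — visit rye.
      Visit tulip.
    At iris: no right child.
    Visit iris.
  At kale: go right to pear.
    At pear: no left child.
    At pear: go right to ash.
      ash is a leaf — visit ash.
    Visit pear.
  Visit kale.
Visit hop.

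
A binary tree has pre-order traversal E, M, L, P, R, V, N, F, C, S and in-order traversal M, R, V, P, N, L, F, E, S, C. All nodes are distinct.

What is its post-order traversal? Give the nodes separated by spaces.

The first element of pre-order is the root; it splits in-order into left and right subtrees.
Root E: left subtree has 7 nodes {M, R, V, P, N, L, F}, right has 2 {S, C}.
  Root M: left subtree has 0 nodes { }, right has 6 {R, V, P, N, L, F}.
    Root L: left subtree has 4 nodes {R, V, P, N}, right has 1 {F}.
      Root P: left subtree has 2 nodes {R, V}, right has 1 {N}.
        Root R: left subtree has 0 nodes { }, right has 1 {V}.
  Root C: left subtree has 1 node {S}, right has 0 { }.

V R N P F L M S C E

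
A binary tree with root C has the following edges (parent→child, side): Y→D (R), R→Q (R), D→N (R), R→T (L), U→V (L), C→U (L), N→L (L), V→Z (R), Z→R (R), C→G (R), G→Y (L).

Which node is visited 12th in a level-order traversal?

Level-order visits nodes level by level from the root, left to right within each level.
Level 0: C
Level 1: U, G
Level 2: V, Y
Level 3: Z, D
Level 4: R, N
Level 5: T, Q, L
Full level-order sequence: C, U, G, V, Y, Z, D, R, N, T, Q, L.

L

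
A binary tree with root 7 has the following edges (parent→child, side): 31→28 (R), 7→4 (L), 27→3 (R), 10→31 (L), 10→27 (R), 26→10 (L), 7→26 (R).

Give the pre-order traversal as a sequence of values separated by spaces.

7 4 26 10 31 28 27 3

Pre-order visits the node, then its left subtree, then its right subtree.
Visit 7.
At 7: go left to 4.
  4 is a leaf — visit 4.
At 7: go right to 26.
  Visit 26.
  At 26: go left to 10.
    Visit 10.
    At 10: go left to 31.
      Visit 31.
      At 31: no left child.
      At 31: go right to 28.
        28 is a leaf — visit 28.
    At 10: go right to 27.
      Visit 27.
      At 27: no left child.
      At 27: go right to 3.
        3 is a leaf — visit 3.
  At 26: no right child.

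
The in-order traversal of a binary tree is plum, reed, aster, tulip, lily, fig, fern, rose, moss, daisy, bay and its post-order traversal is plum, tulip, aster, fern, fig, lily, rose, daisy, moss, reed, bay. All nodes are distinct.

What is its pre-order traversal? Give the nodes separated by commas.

The last element of post-order is the root; it splits in-order into left and right subtrees.
Root bay: left subtree has 10 nodes {plum, reed, aster, tulip, lily, fig, fern, rose, moss, daisy}, right has 0 { }.
  Root reed: left subtree has 1 node {plum}, right has 8 {aster, tulip, lily, fig, fern, rose, moss, daisy}.
    Root moss: left subtree has 6 nodes {aster, tulip, lily, fig, fern, rose}, right has 1 {daisy}.
      Root rose: left subtree has 5 nodes {aster, tulip, lily, fig, fern}, right has 0 { }.
        Root lily: left subtree has 2 nodes {aster, tulip}, right has 2 {fig, fern}.
          Root aster: left subtree has 0 nodes { }, right has 1 {tulip}.
          Root fig: left subtree has 0 nodes { }, right has 1 {fern}.

bay, reed, plum, moss, rose, lily, aster, tulip, fig, fern, daisy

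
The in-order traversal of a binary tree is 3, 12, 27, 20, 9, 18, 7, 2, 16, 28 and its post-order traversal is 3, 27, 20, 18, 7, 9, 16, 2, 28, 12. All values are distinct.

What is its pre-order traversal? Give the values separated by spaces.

12 3 28 2 9 20 27 7 18 16

The last element of post-order is the root; it splits in-order into left and right subtrees.
Root 12: left subtree has 1 node {3}, right has 8 {27, 20, 9, 18, 7, 2, 16, 28}.
  Root 28: left subtree has 7 nodes {27, 20, 9, 18, 7, 2, 16}, right has 0 { }.
    Root 2: left subtree has 5 nodes {27, 20, 9, 18, 7}, right has 1 {16}.
      Root 9: left subtree has 2 nodes {27, 20}, right has 2 {18, 7}.
        Root 20: left subtree has 1 node {27}, right has 0 { }.
        Root 7: left subtree has 1 node {18}, right has 0 { }.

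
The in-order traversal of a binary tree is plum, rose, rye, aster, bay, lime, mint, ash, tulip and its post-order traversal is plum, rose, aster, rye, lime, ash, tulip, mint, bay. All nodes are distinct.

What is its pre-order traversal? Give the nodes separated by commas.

The last element of post-order is the root; it splits in-order into left and right subtrees.
Root bay: left subtree has 4 nodes {plum, rose, rye, aster}, right has 4 {lime, mint, ash, tulip}.
  Root rye: left subtree has 2 nodes {plum, rose}, right has 1 {aster}.
    Root rose: left subtree has 1 node {plum}, right has 0 { }.
  Root mint: left subtree has 1 node {lime}, right has 2 {ash, tulip}.
    Root tulip: left subtree has 1 node {ash}, right has 0 { }.

bay, rye, rose, plum, aster, mint, lime, tulip, ash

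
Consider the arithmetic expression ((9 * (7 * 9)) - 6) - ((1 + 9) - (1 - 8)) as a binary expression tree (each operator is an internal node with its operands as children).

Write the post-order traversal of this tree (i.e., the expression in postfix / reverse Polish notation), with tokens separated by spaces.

Post-order on an expression tree gives postfix notation: for each operator, emit left operand, right operand, then the operator.

9 7 9 * * 6 - 1 9 + 1 8 - - -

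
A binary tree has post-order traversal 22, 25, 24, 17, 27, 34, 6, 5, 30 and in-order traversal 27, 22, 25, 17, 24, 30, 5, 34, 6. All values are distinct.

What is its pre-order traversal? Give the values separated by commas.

The last element of post-order is the root; it splits in-order into left and right subtrees.
Root 30: left subtree has 5 nodes {27, 22, 25, 17, 24}, right has 3 {5, 34, 6}.
  Root 27: left subtree has 0 nodes { }, right has 4 {22, 25, 17, 24}.
    Root 17: left subtree has 2 nodes {22, 25}, right has 1 {24}.
      Root 25: left subtree has 1 node {22}, right has 0 { }.
  Root 5: left subtree has 0 nodes { }, right has 2 {34, 6}.
    Root 6: left subtree has 1 node {34}, right has 0 { }.

30, 27, 17, 25, 22, 24, 5, 6, 34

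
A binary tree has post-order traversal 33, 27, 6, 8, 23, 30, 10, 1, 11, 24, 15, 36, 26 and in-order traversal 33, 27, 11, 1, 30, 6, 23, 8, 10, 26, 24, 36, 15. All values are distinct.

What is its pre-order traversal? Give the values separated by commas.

26, 11, 27, 33, 1, 10, 30, 23, 6, 8, 36, 24, 15

The last element of post-order is the root; it splits in-order into left and right subtrees.
Root 26: left subtree has 9 nodes {33, 27, 11, 1, 30, 6, 23, 8, 10}, right has 3 {24, 36, 15}.
  Root 11: left subtree has 2 nodes {33, 27}, right has 6 {1, 30, 6, 23, 8, 10}.
    Root 27: left subtree has 1 node {33}, right has 0 { }.
    Root 1: left subtree has 0 nodes { }, right has 5 {30, 6, 23, 8, 10}.
      Root 10: left subtree has 4 nodes {30, 6, 23, 8}, right has 0 { }.
        Root 30: left subtree has 0 nodes { }, right has 3 {6, 23, 8}.
          Root 23: left subtree has 1 node {6}, right has 1 {8}.
  Root 36: left subtree has 1 node {24}, right has 1 {15}.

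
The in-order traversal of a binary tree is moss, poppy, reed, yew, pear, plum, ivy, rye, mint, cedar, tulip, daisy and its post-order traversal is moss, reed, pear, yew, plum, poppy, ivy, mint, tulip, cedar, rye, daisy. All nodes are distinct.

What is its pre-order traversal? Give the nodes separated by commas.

The last element of post-order is the root; it splits in-order into left and right subtrees.
Root daisy: left subtree has 11 nodes {moss, poppy, reed, yew, pear, plum, ivy, rye, mint, cedar, tulip}, right has 0 { }.
  Root rye: left subtree has 7 nodes {moss, poppy, reed, yew, pear, plum, ivy}, right has 3 {mint, cedar, tulip}.
    Root ivy: left subtree has 6 nodes {moss, poppy, reed, yew, pear, plum}, right has 0 { }.
      Root poppy: left subtree has 1 node {moss}, right has 4 {reed, yew, pear, plum}.
        Root plum: left subtree has 3 nodes {reed, yew, pear}, right has 0 { }.
          Root yew: left subtree has 1 node {reed}, right has 1 {pear}.
    Root cedar: left subtree has 1 node {mint}, right has 1 {tulip}.

daisy, rye, ivy, poppy, moss, plum, yew, reed, pear, cedar, mint, tulip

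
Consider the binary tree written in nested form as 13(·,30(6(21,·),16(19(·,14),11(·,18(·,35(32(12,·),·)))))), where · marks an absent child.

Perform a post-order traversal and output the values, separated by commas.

21, 6, 14, 19, 12, 32, 35, 18, 11, 16, 30, 13

Post-order visits the left subtree, then the right subtree, then the node.
At 13: no left child.
At 13: go right to 30.
  At 30: go left to 6.
    At 6: go left to 21.
      21 is a leaf — visit 21.
    At 6: no right child.
    Visit 6.
  At 30: go right to 16.
    At 16: go left to 19.
      At 19: no left child.
      At 19: go right to 14.
        14 is a leaf — visit 14.
      Visit 19.
    At 16: go right to 11.
      At 11: no left child.
      At 11: go right to 18.
        At 18: no left child.
        At 18: go right to 35.
          At 35: go left to 32.
            At 32: go left to 12.
              12 is a leaf — visit 12.
            At 32: no right child.
            Visit 32.
          At 35: no right child.
          Visit 35.
        Visit 18.
      Visit 11.
    Visit 16.
  Visit 30.
Visit 13.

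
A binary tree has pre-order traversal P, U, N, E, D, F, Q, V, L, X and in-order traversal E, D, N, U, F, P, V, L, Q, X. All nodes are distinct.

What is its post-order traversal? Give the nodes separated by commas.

The first element of pre-order is the root; it splits in-order into left and right subtrees.
Root P: left subtree has 5 nodes {E, D, N, U, F}, right has 4 {V, L, Q, X}.
  Root U: left subtree has 3 nodes {E, D, N}, right has 1 {F}.
    Root N: left subtree has 2 nodes {E, D}, right has 0 { }.
      Root E: left subtree has 0 nodes { }, right has 1 {D}.
  Root Q: left subtree has 2 nodes {V, L}, right has 1 {X}.
    Root V: left subtree has 0 nodes { }, right has 1 {L}.

D, E, N, F, U, L, V, X, Q, P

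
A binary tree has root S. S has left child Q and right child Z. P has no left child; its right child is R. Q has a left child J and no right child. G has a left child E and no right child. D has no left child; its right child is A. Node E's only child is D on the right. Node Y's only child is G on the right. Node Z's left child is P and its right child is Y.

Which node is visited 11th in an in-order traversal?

In-order visits the left subtree, then the node, then the right subtree.
At S: go left to Q.
  At Q: go left to J.
    J is a leaf — visit J.
  Visit Q.
  At Q: no right child.
Visit S.
At S: go right to Z.
  At Z: go left to P.
    At P: no left child.
    Visit P.
    At P: go right to R.
      R is a leaf — visit R.
  Visit Z.
  At Z: go right to Y.
    At Y: no left child.
    Visit Y.
    At Y: go right to G.
      At G: go left to E.
        At E: no left child.
        Visit E.
        At E: go right to D.
          At D: no left child.
          Visit D.
          At D: go right to A.
            A is a leaf — visit A.
      Visit G.
      At G: no right child.
Full in-order sequence: J, Q, S, P, R, Z, Y, E, D, A, G.

G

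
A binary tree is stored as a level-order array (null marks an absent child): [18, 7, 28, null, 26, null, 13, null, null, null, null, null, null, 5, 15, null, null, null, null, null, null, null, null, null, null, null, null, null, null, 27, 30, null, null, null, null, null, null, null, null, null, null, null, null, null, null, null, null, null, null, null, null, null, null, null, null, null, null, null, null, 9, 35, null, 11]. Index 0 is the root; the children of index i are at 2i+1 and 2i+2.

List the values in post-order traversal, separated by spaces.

Post-order visits the left subtree, then the right subtree, then the node.
At 18: go left to 7.
  At 7: no left child.
  At 7: go right to 26.
    26 is a leaf — visit 26.
  Visit 7.
At 18: go right to 28.
  At 28: no left child.
  At 28: go right to 13.
    At 13: go left to 5.
      5 is a leaf — visit 5.
    At 13: go right to 15.
      At 15: go left to 27.
        At 27: go left to 9.
          9 is a leaf — visit 9.
        At 27: go right to 35.
          35 is a leaf — visit 35.
        Visit 27.
      At 15: go right to 30.
        At 30: no left child.
        At 30: go right to 11.
          11 is a leaf — visit 11.
        Visit 30.
      Visit 15.
    Visit 13.
  Visit 28.
Visit 18.

26 7 5 9 35 27 11 30 15 13 28 18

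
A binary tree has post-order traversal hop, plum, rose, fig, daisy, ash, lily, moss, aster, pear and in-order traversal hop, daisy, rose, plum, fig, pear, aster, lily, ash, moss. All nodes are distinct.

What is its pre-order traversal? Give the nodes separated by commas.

pear, daisy, hop, fig, rose, plum, aster, moss, lily, ash

The last element of post-order is the root; it splits in-order into left and right subtrees.
Root pear: left subtree has 5 nodes {hop, daisy, rose, plum, fig}, right has 4 {aster, lily, ash, moss}.
  Root daisy: left subtree has 1 node {hop}, right has 3 {rose, plum, fig}.
    Root fig: left subtree has 2 nodes {rose, plum}, right has 0 { }.
      Root rose: left subtree has 0 nodes { }, right has 1 {plum}.
  Root aster: left subtree has 0 nodes { }, right has 3 {lily, ash, moss}.
    Root moss: left subtree has 2 nodes {lily, ash}, right has 0 { }.
      Root lily: left subtree has 0 nodes { }, right has 1 {ash}.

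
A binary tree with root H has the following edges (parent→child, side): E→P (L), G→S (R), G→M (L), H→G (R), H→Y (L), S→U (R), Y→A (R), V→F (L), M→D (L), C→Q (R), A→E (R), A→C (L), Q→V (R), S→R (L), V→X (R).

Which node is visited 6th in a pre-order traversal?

Pre-order visits the node, then its left subtree, then its right subtree.
Visit H.
At H: go left to Y.
  Visit Y.
  At Y: no left child.
  At Y: go right to A.
    Visit A.
    At A: go left to C.
      Visit C.
      At C: no left child.
      At C: go right to Q.
        Visit Q.
        At Q: no left child.
        At Q: go right to V.
          Visit V.
          At V: go left to F.
            F is a leaf — visit F.
          At V: go right to X.
            X is a leaf — visit X.
    At A: go right to E.
      Visit E.
      At E: go left to P.
        P is a leaf — visit P.
      At E: no right child.
At H: go right to G.
  Visit G.
  At G: go left to M.
    Visit M.
    At M: go left to D.
      D is a leaf — visit D.
    At M: no right child.
  At G: go right to S.
    Visit S.
    At S: go left to R.
      R is a leaf — visit R.
    At S: go right to U.
      U is a leaf — visit U.
Full pre-order sequence: H, Y, A, C, Q, V, F, X, E, P, G, M, D, S, R, U.

V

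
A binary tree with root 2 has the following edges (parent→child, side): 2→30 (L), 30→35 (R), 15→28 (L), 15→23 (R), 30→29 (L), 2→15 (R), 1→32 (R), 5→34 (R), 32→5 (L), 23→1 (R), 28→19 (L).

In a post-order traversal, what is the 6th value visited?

Post-order visits the left subtree, then the right subtree, then the node.
At 2: go left to 30.
  At 30: go left to 29.
    29 is a leaf — visit 29.
  At 30: go right to 35.
    35 is a leaf — visit 35.
  Visit 30.
At 2: go right to 15.
  At 15: go left to 28.
    At 28: go left to 19.
      19 is a leaf — visit 19.
    At 28: no right child.
    Visit 28.
  At 15: go right to 23.
    At 23: no left child.
    At 23: go right to 1.
      At 1: no left child.
      At 1: go right to 32.
        At 32: go left to 5.
          At 5: no left child.
          At 5: go right to 34.
            34 is a leaf — visit 34.
          Visit 5.
        At 32: no right child.
        Visit 32.
      Visit 1.
    Visit 23.
  Visit 15.
Visit 2.
Full post-order sequence: 29, 35, 30, 19, 28, 34, 5, 32, 1, 23, 15, 2.

34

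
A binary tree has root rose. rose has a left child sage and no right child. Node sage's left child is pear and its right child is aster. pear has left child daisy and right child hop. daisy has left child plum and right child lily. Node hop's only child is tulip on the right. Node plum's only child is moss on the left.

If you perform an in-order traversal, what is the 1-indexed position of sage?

8

In-order visits the left subtree, then the node, then the right subtree.
At rose: go left to sage.
  At sage: go left to pear.
    At pear: go left to daisy.
      At daisy: go left to plum.
        At plum: go left to moss.
          moss is a leaf — visit moss.
        Visit plum.
        At plum: no right child.
      Visit daisy.
      At daisy: go right to lily.
        lily is a leaf — visit lily.
    Visit pear.
    At pear: go right to hop.
      At hop: no left child.
      Visit hop.
      At hop: go right to tulip.
        tulip is a leaf — visit tulip.
  Visit sage.
  At sage: go right to aster.
    aster is a leaf — visit aster.
Visit rose.
At rose: no right child.
Full in-order sequence: moss, plum, daisy, lily, pear, hop, tulip, sage, aster, rose.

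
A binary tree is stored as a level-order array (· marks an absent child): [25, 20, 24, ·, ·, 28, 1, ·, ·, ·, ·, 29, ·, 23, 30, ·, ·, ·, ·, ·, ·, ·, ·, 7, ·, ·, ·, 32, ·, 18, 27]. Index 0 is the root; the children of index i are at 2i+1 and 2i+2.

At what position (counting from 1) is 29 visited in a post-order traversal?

3

Post-order visits the left subtree, then the right subtree, then the node.
At 25: go left to 20.
  20 is a leaf — visit 20.
At 25: go right to 24.
  At 24: go left to 28.
    At 28: go left to 29.
      At 29: go left to 7.
        7 is a leaf — visit 7.
      At 29: no right child.
      Visit 29.
    At 28: no right child.
    Visit 28.
  At 24: go right to 1.
    At 1: go left to 23.
      At 23: go left to 32.
        32 is a leaf — visit 32.
      At 23: no right child.
      Visit 23.
    At 1: go right to 30.
      At 30: go left to 18.
        18 is a leaf — visit 18.
      At 30: go right to 27.
        27 is a leaf — visit 27.
      Visit 30.
    Visit 1.
  Visit 24.
Visit 25.
Full post-order sequence: 20, 7, 29, 28, 32, 23, 18, 27, 30, 1, 24, 25.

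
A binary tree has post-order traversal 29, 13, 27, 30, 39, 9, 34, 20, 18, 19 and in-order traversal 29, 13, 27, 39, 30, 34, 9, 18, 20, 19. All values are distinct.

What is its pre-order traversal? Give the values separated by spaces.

The last element of post-order is the root; it splits in-order into left and right subtrees.
Root 19: left subtree has 9 nodes {29, 13, 27, 39, 30, 34, 9, 18, 20}, right has 0 { }.
  Root 18: left subtree has 7 nodes {29, 13, 27, 39, 30, 34, 9}, right has 1 {20}.
    Root 34: left subtree has 5 nodes {29, 13, 27, 39, 30}, right has 1 {9}.
      Root 39: left subtree has 3 nodes {29, 13, 27}, right has 1 {30}.
        Root 27: left subtree has 2 nodes {29, 13}, right has 0 { }.
          Root 13: left subtree has 1 node {29}, right has 0 { }.

19 18 34 39 27 13 29 30 9 20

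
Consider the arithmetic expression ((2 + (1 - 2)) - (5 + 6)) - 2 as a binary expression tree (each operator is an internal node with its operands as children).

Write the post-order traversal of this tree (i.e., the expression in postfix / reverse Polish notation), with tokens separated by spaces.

Post-order on an expression tree gives postfix notation: for each operator, emit left operand, right operand, then the operator.

2 1 2 - + 5 6 + - 2 -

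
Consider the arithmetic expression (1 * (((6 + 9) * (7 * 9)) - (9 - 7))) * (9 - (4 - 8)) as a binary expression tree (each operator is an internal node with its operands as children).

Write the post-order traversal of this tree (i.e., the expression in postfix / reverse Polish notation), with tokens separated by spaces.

Post-order on an expression tree gives postfix notation: for each operator, emit left operand, right operand, then the operator.

1 6 9 + 7 9 * * 9 7 - - * 9 4 8 - - *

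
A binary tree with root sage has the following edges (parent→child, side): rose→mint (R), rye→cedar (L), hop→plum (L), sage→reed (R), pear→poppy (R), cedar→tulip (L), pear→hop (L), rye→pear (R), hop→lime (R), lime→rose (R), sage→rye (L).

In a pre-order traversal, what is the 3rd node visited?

cedar

Pre-order visits the node, then its left subtree, then its right subtree.
Visit sage.
At sage: go left to rye.
  Visit rye.
  At rye: go left to cedar.
    Visit cedar.
    At cedar: go left to tulip.
      tulip is a leaf — visit tulip.
    At cedar: no right child.
  At rye: go right to pear.
    Visit pear.
    At pear: go left to hop.
      Visit hop.
      At hop: go left to plum.
        plum is a leaf — visit plum.
      At hop: go right to lime.
        Visit lime.
        At lime: no left child.
        At lime: go right to rose.
          Visit rose.
          At rose: no left child.
          At rose: go right to mint.
            mint is a leaf — visit mint.
    At pear: go right to poppy.
      poppy is a leaf — visit poppy.
At sage: go right to reed.
  reed is a leaf — visit reed.
Full pre-order sequence: sage, rye, cedar, tulip, pear, hop, plum, lime, rose, mint, poppy, reed.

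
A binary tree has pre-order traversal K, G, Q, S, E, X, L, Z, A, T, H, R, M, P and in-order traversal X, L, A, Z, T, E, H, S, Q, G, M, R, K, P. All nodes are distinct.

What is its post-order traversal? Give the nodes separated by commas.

A, T, Z, L, X, H, E, S, Q, M, R, G, P, K

The first element of pre-order is the root; it splits in-order into left and right subtrees.
Root K: left subtree has 12 nodes {X, L, A, Z, T, E, H, S, Q, G, M, R}, right has 1 {P}.
  Root G: left subtree has 9 nodes {X, L, A, Z, T, E, H, S, Q}, right has 2 {M, R}.
    Root Q: left subtree has 8 nodes {X, L, A, Z, T, E, H, S}, right has 0 { }.
      Root S: left subtree has 7 nodes {X, L, A, Z, T, E, H}, right has 0 { }.
        Root E: left subtree has 5 nodes {X, L, A, Z, T}, right has 1 {H}.
          Root X: left subtree has 0 nodes { }, right has 4 {L, A, Z, T}.
            Root L: left subtree has 0 nodes { }, right has 3 {A, Z, T}.
              Root Z: left subtree has 1 node {A}, right has 1 {T}.
    Root R: left subtree has 1 node {M}, right has 0 { }.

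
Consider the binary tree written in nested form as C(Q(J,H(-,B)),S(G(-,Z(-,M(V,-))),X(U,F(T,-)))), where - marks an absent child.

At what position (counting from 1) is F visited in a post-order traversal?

11

Post-order visits the left subtree, then the right subtree, then the node.
At C: go left to Q.
  At Q: go left to J.
    J is a leaf — visit J.
  At Q: go right to H.
    At H: no left child.
    At H: go right to B.
      B is a leaf — visit B.
    Visit H.
  Visit Q.
At C: go right to S.
  At S: go left to G.
    At G: no left child.
    At G: go right to Z.
      At Z: no left child.
      At Z: go right to M.
        At M: go left to V.
          V is a leaf — visit V.
        At M: no right child.
        Visit M.
      Visit Z.
    Visit G.
  At S: go right to X.
    At X: go left to U.
      U is a leaf — visit U.
    At X: go right to F.
      At F: go left to T.
        T is a leaf — visit T.
      At F: no right child.
      Visit F.
    Visit X.
  Visit S.
Visit C.
Full post-order sequence: J, B, H, Q, V, M, Z, G, U, T, F, X, S, C.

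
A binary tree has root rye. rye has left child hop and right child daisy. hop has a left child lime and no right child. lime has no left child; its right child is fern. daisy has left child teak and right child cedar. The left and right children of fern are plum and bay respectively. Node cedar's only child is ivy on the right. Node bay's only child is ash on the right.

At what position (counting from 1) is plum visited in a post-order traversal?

1

Post-order visits the left subtree, then the right subtree, then the node.
At rye: go left to hop.
  At hop: go left to lime.
    At lime: no left child.
    At lime: go right to fern.
      At fern: go left to plum.
        plum is a leaf — visit plum.
      At fern: go right to bay.
        At bay: no left child.
        At bay: go right to ash.
          ash is a leaf — visit ash.
        Visit bay.
      Visit fern.
    Visit lime.
  At hop: no right child.
  Visit hop.
At rye: go right to daisy.
  At daisy: go left to teak.
    teak is a leaf — visit teak.
  At daisy: go right to cedar.
    At cedar: no left child.
    At cedar: go right to ivy.
      ivy is a leaf — visit ivy.
    Visit cedar.
  Visit daisy.
Visit rye.
Full post-order sequence: plum, ash, bay, fern, lime, hop, teak, ivy, cedar, daisy, rye.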